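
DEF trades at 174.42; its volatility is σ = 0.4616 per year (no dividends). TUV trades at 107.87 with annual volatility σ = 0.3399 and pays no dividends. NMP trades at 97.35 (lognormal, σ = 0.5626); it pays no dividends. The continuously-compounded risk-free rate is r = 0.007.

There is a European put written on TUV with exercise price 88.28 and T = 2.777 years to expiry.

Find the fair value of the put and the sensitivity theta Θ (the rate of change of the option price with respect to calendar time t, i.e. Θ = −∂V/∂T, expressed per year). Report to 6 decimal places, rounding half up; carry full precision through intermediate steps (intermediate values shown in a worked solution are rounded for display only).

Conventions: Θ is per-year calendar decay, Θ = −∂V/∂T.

σ√T = 0.3399·√2.777 = 0.566421
d₁ = (ln(S/K) + (r+σ²/2)T) / (σ√T) = (ln(107.87/88.28) + (0.007+0.3399²/2)·2.777) / 0.566421 = (0.200413 + 0.179855) / 0.566421 = 0.671353
d₂ = d₁ − σ√T = 0.671353 − 0.566421 = 0.104933
e^{−rT} = 0.980749
N(−d₁) = 0.250998,  N(−d₂) = 0.458215
Put price V = K·e^{−rT}·N(−d₂) − S·N(−d₁) = 39.672450 − 27.075126 = 12.597325
φ(d₁) = (1/√(2π))·e^{−d₁²/2} = 0.318448
Θ = −S·φ(d₁)·σ/(2√T) + r·K·e^{−rT}·N(−d₂) = −3.503260 + 0.277707 = -3.225553

price = 12.597325
Θ = -3.225553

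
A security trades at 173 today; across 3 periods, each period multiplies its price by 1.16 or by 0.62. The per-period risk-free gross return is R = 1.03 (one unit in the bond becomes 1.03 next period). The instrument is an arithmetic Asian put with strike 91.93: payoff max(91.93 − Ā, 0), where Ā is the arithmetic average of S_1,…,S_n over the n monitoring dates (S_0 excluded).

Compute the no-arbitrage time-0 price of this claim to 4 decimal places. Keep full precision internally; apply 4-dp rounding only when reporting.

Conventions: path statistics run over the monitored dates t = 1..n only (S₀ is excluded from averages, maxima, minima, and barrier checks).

No-arbitrage gives p* = (R−d)/(u−d) = 0.7593: enumerate every path, weight its payoff by its p*-probability, and discount by R^3.
Enumerate all 2^3 = 8 price paths (U = up ×1.16, D = down ×0.62); each path with k up-moves has probability p*^k·(1−p*)^(3−k).
DDD: Ā=71.6640, payoff=20.2660, prob=0.013952
UDD: Ā=134.0810, payoff=0.0000, prob=0.044004
DUD: Ā=102.9410, payoff=0.0000, prob=0.044004
UUD: Ā=192.5993, payoff=0.0000, prob=0.138781
DDU: Ā=83.6342, payoff=8.2958, prob=0.044004
UDU: Ā=156.4769, payoff=0.0000, prob=0.138781
DUU: Ā=125.3369, payoff=0.0000, prob=0.138781
UUU: Ā=234.5013, payoff=0.0000, prob=0.437694
Price = Σ prob·payoff / R^3 = 0.647806 / 1.092727 = 0.5928

price = 0.5928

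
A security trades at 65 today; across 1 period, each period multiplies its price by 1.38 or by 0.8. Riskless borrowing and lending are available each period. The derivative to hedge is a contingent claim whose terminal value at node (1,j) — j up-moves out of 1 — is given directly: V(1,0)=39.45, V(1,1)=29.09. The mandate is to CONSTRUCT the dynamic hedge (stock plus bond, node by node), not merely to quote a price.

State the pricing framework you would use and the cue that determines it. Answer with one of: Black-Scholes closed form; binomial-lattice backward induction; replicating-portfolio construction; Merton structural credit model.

Key observation: the deliverable is the dynamic trading strategy on the 1-step tree (spot 65, moves 1.38 and 0.8), so the valuation must go through the node-by-node replicating-portfolio solve.

framework: replicating-portfolio construction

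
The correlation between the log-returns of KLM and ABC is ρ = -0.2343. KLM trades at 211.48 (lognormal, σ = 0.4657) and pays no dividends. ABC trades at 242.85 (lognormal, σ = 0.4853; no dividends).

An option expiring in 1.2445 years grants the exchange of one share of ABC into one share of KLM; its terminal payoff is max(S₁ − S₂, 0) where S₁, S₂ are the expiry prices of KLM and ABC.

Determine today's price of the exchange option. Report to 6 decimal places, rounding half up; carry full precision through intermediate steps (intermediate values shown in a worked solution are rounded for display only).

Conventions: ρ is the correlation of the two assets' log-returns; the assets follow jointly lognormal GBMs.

exchange price = 58.674170

σ_eff = √(σ₁² + σ₂² − 2ρσ₁σ₂) = √(0.4657² + 0.4853² − 2·-0.2343·0.4657·0.4853) = 0.747194
d₁ = (ln(S₁/S₂) + (q₂ − q₁ + σ_eff²/2)T) / (σ_eff√T) = (ln(211.48/242.85) + (0.0 − 0.0 + 0.279149)·1.2445) / 0.833548 = 0.250840
d₂ = d₁ − σ_eff√T = 0.250840 − 0.833548 = -0.582707
N(d₁) = 0.599031,  N(d₂) = 0.280045
V = S₁·e^{−q₁T}·N(d₁) − S₂·e^{−q₂T}·N(d₂) = 126.683129 − 68.008959 = 58.674170
Key observation: r never enters — measured in units of ABC, the claim is a call on S₁/S₂ struck at 1, so only the dividend yields and σ_eff matter.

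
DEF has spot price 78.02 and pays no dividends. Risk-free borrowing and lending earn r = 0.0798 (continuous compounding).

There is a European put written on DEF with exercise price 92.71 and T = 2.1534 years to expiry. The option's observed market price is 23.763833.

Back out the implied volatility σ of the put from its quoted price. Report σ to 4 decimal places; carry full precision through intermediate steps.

At σ = 0.5328 the Black–Scholes value reproduces the quote:
σ√T = 0.5328·√2.1534 = 0.781856
d₁ = (ln(S/K) + (r+σ²/2)T) / (σ√T) = (ln(78.02/92.71) + (0.0798+0.5328²/2)·2.1534) / 0.781856 = (-0.172511 + 0.477490) / 0.781856 = 0.390071
d₂ = d₁ − σ√T = 0.390071 − 0.781856 = -0.391785
e^{−rT} = 0.842113
N(−d₁) = 0.348242,  N(−d₂) = 0.652391
V = K·e^{−rT}·N(−d₂) − S·N(−d₁) = 50.933673 − 27.169839 = 23.763833 (matching the quote); vega is positive throughout, so no other σ reproduces this price

sigma = 0.5328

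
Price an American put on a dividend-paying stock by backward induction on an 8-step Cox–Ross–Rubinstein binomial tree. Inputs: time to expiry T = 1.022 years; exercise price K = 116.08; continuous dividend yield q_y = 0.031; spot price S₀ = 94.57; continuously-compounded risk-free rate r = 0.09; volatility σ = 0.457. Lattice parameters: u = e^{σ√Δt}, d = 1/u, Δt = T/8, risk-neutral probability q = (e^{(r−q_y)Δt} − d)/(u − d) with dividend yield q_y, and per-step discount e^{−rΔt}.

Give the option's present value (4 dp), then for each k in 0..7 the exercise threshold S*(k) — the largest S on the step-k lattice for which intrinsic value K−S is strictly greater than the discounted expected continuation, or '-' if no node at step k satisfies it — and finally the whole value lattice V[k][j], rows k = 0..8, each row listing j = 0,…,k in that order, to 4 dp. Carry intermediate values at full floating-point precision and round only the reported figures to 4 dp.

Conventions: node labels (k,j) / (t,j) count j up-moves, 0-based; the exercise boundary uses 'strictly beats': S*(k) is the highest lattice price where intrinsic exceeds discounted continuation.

Δt=0.12775, u=1.17744, d=0.84930, q=0.48231, disc=e^(-rΔt)=0.98857
k=8 terminal: V=max(K-S,0) → 90.4796 80.5886 66.8760 47.8655 21.5100 0.0000 0.0000 0.0000 0.0000
k=7: j=0 S=30.1429 intr=85.9371 cont=84.7292 V=85.9371[EX]; j=1 S=41.7890 intr=74.2910 cont=73.1292 V=74.2910[EX]; j=2 S=57.9347 intr=58.1453 cont=57.0473 V=58.1453[EX]; j=3 S=80.3184 intr=35.7616 cont=34.7521 V=35.7616[EX]; j=4 S=111.3504 intr=4.7296 cont=11.0082 V=11.0082[hold]; j=5 S=154.3719 intr=0.0000 cont=0.0000 V=0.0000[hold]; j=6 S=214.0154 intr=0.0000 cont=0.0000 V=0.0000[hold]; j=7 S=296.7028 intr=0.0000 cont=0.0000 V=0.0000[hold]  S*(7)=80.3184
k=6: j=0 S=35.4914 intr=80.5886 cont=79.4019 V=80.5886[EX]; j=1 S=49.2040 intr=66.8760 cont=65.7435 V=66.8760[EX]; j=2 S=68.2145 intr=47.8655 cont=46.8081 V=47.8655[EX]; j=3 S=94.5700 intr=21.5100 cont=23.5504 V=23.5504[hold]; j=4 S=131.1083 intr=0.0000 cont=5.6337 V=5.6337[hold]; j=5 S=181.7635 intr=0.0000 cont=0.0000 V=0.0000[hold]; j=6 S=251.9900 intr=0.0000 cont=0.0000 V=0.0000[hold]  S*(6)=68.2145
k=5: j=0 S=41.7890 intr=74.2910 cont=73.1292 V=74.2910[EX]; j=1 S=57.9347 intr=58.1453 cont=57.0473 V=58.1453[EX]; j=2 S=80.3184 intr=35.7616 cont=35.7249 V=35.7616[EX]; j=3 S=111.3504 intr=4.7296 cont=14.7385 V=14.7385[hold]; j=4 S=154.3719 intr=0.0000 cont=2.8831 V=2.8831[hold]; j=5 S=214.0154 intr=0.0000 cont=0.0000 V=0.0000[hold]  S*(5)=80.3184
k=4: j=0 S=49.2040 intr=66.8760 cont=65.7435 V=66.8760[EX]; j=1 S=68.2145 intr=47.8655 cont=46.8081 V=47.8655[EX]; j=2 S=94.5700 intr=21.5100 cont=25.3290 V=25.3290[hold]; j=3 S=131.1083 intr=0.0000 cont=8.9174 V=8.9174[hold]; j=4 S=181.7635 intr=0.0000 cont=1.4755 V=1.4755[hold]  S*(4)=68.2145
k=3: j=0 S=57.9347 intr=58.1453 cont=57.0473 V=58.1453[EX]; j=1 S=80.3184 intr=35.7616 cont=36.5730 V=36.5730[hold]; j=2 S=111.3504 intr=4.7296 cont=17.2144 V=17.2144[hold]; j=3 S=154.3719 intr=0.0000 cont=5.2672 V=5.2672[hold]  S*(3)=57.9347
k=2: j=0 S=68.2145 intr=47.8655 cont=47.1950 V=47.8655[EX]; j=1 S=94.5700 intr=21.5100 cont=26.9248 V=26.9248[hold]; j=2 S=131.1083 intr=0.0000 cont=11.3212 V=11.3212[hold]  S*(2)=68.2145
k=1: j=0 S=80.3184 intr=35.7616 cont=37.3338 V=37.3338[hold]; j=1 S=111.3504 intr=4.7296 cont=19.1772 V=19.1772[hold]  S*(1)=-
k=0: j=0 S=94.5700 intr=21.5100 cont=28.2500 V=28.2500[hold]  S*(0)=-

price = 28.2500
boundary = - - 68.2145 57.9347 68.2145 80.3184 68.2145 80.3184
tree:
28.2500
37.3338 19.1772
47.8655 26.9248 11.3212
58.1453 36.5730 17.2144 5.2672
66.8760 47.8655 25.3290 8.9174 1.4755
74.2910 58.1453 35.7616 14.7385 2.8831 0.0000
80.5886 66.8760 47.8655 23.5504 5.6337 0.0000 0.0000
85.9371 74.2910 58.1453 35.7616 11.0082 0.0000 0.0000 0.0000
90.4796 80.5886 66.8760 47.8655 21.5100 0.0000 0.0000 0.0000 0.0000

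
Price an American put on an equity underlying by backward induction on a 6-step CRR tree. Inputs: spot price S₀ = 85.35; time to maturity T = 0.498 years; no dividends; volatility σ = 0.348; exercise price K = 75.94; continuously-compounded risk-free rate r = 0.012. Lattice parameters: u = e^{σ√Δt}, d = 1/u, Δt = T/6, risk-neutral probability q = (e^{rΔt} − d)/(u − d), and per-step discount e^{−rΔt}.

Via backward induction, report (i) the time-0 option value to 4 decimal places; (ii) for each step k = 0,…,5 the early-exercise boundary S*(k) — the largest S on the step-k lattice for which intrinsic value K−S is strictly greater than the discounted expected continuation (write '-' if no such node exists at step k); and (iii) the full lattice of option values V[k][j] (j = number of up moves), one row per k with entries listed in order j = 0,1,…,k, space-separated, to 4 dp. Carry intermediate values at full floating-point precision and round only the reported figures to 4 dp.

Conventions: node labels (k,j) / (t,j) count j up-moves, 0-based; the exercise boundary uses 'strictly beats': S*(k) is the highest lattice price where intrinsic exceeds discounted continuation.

price = 4.1736
boundary = - - - - 57.1528 63.1799
tree:
4.1736
6.3885 1.7819
9.5095 3.0197 0.4443
13.6679 5.0228 0.8552 0.0000
18.7872 8.1485 1.6460 0.0000 0.0000
24.2393 12.7601 3.1680 0.0000 0.0000 0.0000
29.1713 18.7872 6.0974 0.0000 0.0000 0.0000 0.0000

params: Δt=0.08300 u=1.10546 d=0.90460 q=0.47992 e^(-rΔt)=0.99900
t_6 payoffs: 29.1713 18.7872 6.0974 0.0000 0.0000 0.0000 0.0000
t_5: node(5,0) S=51.7007 payoff=24.2393 vs cont=24.1637 → 24.2393 [stop]  node(5,1) S=63.1799 payoff=12.7601 vs cont=12.6845 → 12.7601 [stop]  node(5,2) S=77.2080 payoff=0.0000 vs cont=3.1680 → 3.1680 [wait]  node(5,3) S=94.3507 payoff=0.0000 vs cont=0.0000 → 0.0000 [wait]  node(5,4) S=115.2996 payoff=0.0000 vs cont=0.0000 → 0.0000 [wait]  node(5,5) S=140.8999 payoff=0.0000 vs cont=0.0000 → 0.0000 [wait]  ⇒ S*(5)=63.1799
t_4: node(4,0) S=57.1528 payoff=18.7872 vs cont=18.7116 → 18.7872 [stop]  node(4,1) S=69.8426 payoff=6.0974 vs cont=8.1485 → 8.1485 [wait]  node(4,2) S=85.3500 payoff=0.0000 vs cont=1.6460 → 1.6460 [wait]  node(4,3) S=104.3005 payoff=0.0000 vs cont=0.0000 → 0.0000 [wait]  node(4,4) S=127.4586 payoff=0.0000 vs cont=0.0000 → 0.0000 [wait]  ⇒ S*(4)=57.1528
t_3: node(3,0) S=63.1799 payoff=12.7601 vs cont=13.6679 → 13.6679 [wait]  node(3,1) S=77.2080 payoff=0.0000 vs cont=5.0228 → 5.0228 [wait]  node(3,2) S=94.3507 payoff=0.0000 vs cont=0.8552 → 0.8552 [wait]  node(3,3) S=115.2996 payoff=0.0000 vs cont=0.0000 → 0.0000 [wait]  ⇒ S*(3)=-
t_2: node(2,0) S=69.8426 payoff=6.0974 vs cont=9.5095 → 9.5095 [wait]  node(2,1) S=85.3500 payoff=0.0000 vs cont=3.0197 → 3.0197 [wait]  node(2,2) S=104.3005 payoff=0.0000 vs cont=0.4443 → 0.4443 [wait]  ⇒ S*(2)=-
t_1: node(1,0) S=77.2080 payoff=0.0000 vs cont=6.3885 → 6.3885 [wait]  node(1,1) S=94.3507 payoff=0.0000 vs cont=1.7819 → 1.7819 [wait]  ⇒ S*(1)=-
t_0: node(0,0) S=85.3500 payoff=0.0000 vs cont=4.1736 → 4.1736 [wait]  ⇒ S*(0)=-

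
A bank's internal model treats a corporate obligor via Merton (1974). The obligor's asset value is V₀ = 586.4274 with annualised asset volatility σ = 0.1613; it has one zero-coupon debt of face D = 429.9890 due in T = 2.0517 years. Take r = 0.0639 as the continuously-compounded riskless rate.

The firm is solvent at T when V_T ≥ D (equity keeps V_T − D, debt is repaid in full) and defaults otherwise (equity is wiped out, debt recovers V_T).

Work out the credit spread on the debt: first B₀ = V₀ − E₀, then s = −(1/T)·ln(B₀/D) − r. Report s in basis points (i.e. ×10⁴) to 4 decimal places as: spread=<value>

spread=15.0514

Work the structural quantities from V₀ = 586.4274 against face 429.9890:
d₁ = [ln(V₀/D) + (r + σ²/2)T] / (σ√T)
   = [ln(586.4274/429.9890) + (0.0639 + 0.5·0.1613²)·2.0517] / (0.1613·√2.0517)
   = [0.310289 + 0.157794] / 0.231042 = 2.025964
d₂ = d₁ − σ√T = 2.025964 − 0.231042 = 1.794922
N(d₁) = 0.978616,  N(d₂) = 0.963667,  e^(−rT) = 0.877127
E₀ = V₀·N(d₁) − D·e^(−rT)·N(d₂)
   = 586.4274·0.978616 − 429.9890·0.877127·0.963667 = 210.435390
B₀ = V₀ − E₀ = 586.4274 − 210.435390 = 375.992010
spread = −(1/T)·ln(B₀/D) − r = −(1/2.0517)·ln(375.992010/429.9890) − 0.0639 = 0.00150514
in basis points: 0.00150514 × 10⁴ = 15.0514 bp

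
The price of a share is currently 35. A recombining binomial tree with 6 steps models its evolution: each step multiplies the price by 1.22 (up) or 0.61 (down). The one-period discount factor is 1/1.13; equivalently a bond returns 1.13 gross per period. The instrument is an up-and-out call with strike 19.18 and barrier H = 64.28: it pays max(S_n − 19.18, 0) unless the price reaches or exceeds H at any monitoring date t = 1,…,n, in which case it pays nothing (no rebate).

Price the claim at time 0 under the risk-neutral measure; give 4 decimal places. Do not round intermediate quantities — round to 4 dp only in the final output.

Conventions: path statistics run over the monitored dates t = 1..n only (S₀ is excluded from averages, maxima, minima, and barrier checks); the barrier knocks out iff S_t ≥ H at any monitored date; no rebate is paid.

Risk-neutral up-probability p* = (R−d)/(u−d) = (1.13−0.61)/(1.22−0.61) = 0.8525; the claim prices as the p*-weighted sum of path payoffs discounted by R^6.
Enumerate all 2^6 = 64 price paths (U = up ×1.22, D = down ×0.61); each path with k up-moves has probability p*^k·(1−p*)^(6−k).
DDDDDD: M=21.3500, payoff=0.0000, prob=0.000010
UDDDDD: M=42.7000, payoff=0.0000, prob=0.000060
DUDDDD: M=26.0470, payoff=0.0000, prob=0.000060
UUDDDD: M=52.0940, payoff=0.0000, prob=0.000344
DDUDDD: M=21.3500, payoff=0.0000, prob=0.000060
UDUDDD: M=42.7000, payoff=0.0000, prob=0.000344
DUUDDD: M=31.7773, payoff=0.0000, prob=0.000344
UUUDDD: M=63.5547, payoff=0.0000, prob=0.001990
DDDUDD: M=21.3500, payoff=0.0000, prob=0.000060
UDDUDD: M=42.7000, payoff=0.0000, prob=0.000344
DUDUDD: M=26.0470, payoff=0.0000, prob=0.000344
UUDUDD: M=52.0940, payoff=0.0000, prob=0.001990
DDUUDD: M=21.3500, payoff=0.0000, prob=0.000344
UDUUDD: M=42.7000, payoff=0.0000, prob=0.001990
DUUUDD: M=38.7684, payoff=0.0000, prob=0.001990
UUUUDD: M=77.5367, payoff=0.0000, prob=0.011495
DDDDUD: M=21.3500, payoff=0.0000, prob=0.000060
UDDDUD: M=42.7000, payoff=0.0000, prob=0.000344
DUDDUD: M=26.0470, payoff=0.0000, prob=0.000344
UUDDUD: M=52.0940, payoff=0.0000, prob=0.001990
DDUDUD: M=21.3500, payoff=0.0000, prob=0.000344
UDUDUD: M=42.7000, payoff=0.0000, prob=0.001990
DUUDUD: M=31.7773, payoff=0.0000, prob=0.001990
UUUDUD: M=63.5547, payoff=9.6714, prob=0.011495
DDDUUD: M=21.3500, payoff=0.0000, prob=0.000344
UDDUUD: M=42.7000, payoff=0.0000, prob=0.001990
DUDUUD: M=26.0470, payoff=0.0000, prob=0.001990
UUDUUD: M=52.0940, payoff=9.6714, prob=0.011495
DDUUUD: M=23.6487, payoff=0.0000, prob=0.001990
UDUUUD: M=47.2974, payoff=9.6714, prob=0.011495
DUUUUD: M=47.2974, payoff=9.6714, prob=0.011495
UUUUUD: M=94.5948, payoff=0.0000, prob=0.066417
DDDDDU: M=21.3500, payoff=0.0000, prob=0.000060
UDDDDU: M=42.7000, payoff=0.0000, prob=0.000344
DUDDDU: M=26.0470, payoff=0.0000, prob=0.000344
UUDDDU: M=52.0940, payoff=0.0000, prob=0.001990
DDUDDU: M=21.3500, payoff=0.0000, prob=0.000344
UDUDDU: M=42.7000, payoff=0.0000, prob=0.001990
DUUDDU: M=31.7773, payoff=0.0000, prob=0.001990
UUUDDU: M=63.5547, payoff=9.6714, prob=0.011495
DDDUDU: M=21.3500, payoff=0.0000, prob=0.000344
UDDUDU: M=42.7000, payoff=0.0000, prob=0.001990
DUDUDU: M=26.0470, payoff=0.0000, prob=0.001990
UUDUDU: M=52.0940, payoff=9.6714, prob=0.011495
DDUUDU: M=21.3500, payoff=0.0000, prob=0.001990
UDUUDU: M=42.7000, payoff=9.6714, prob=0.011495
DUUUDU: M=38.7684, payoff=9.6714, prob=0.011495
UUUUDU: M=77.5367, payoff=0.0000, prob=0.066417
DDDDUU: M=21.3500, payoff=0.0000, prob=0.000344
UDDDUU: M=42.7000, payoff=0.0000, prob=0.001990
DUDDUU: M=26.0470, payoff=0.0000, prob=0.001990
UUDDUU: M=52.0940, payoff=9.6714, prob=0.011495
DDUDUU: M=21.3500, payoff=0.0000, prob=0.001990
UDUDUU: M=42.7000, payoff=9.6714, prob=0.011495
DUUDUU: M=31.7773, payoff=9.6714, prob=0.011495
UUUDUU: M=63.5547, payoff=38.5228, prob=0.066417
DDDUUU: M=21.3500, payoff=0.0000, prob=0.001990
UDDUUU: M=42.7000, payoff=9.6714, prob=0.011495
DUDUUU: M=28.8514, payoff=9.6714, prob=0.011495
UUDUUU: M=57.7028, payoff=38.5228, prob=0.066417
DDUUUU: M=28.8514, payoff=9.6714, prob=0.011495
UDUUUU: M=57.7028, payoff=38.5228, prob=0.066417
DUUUUU: M=57.7028, payoff=38.5228, prob=0.066417
UUUUUU: M=115.4056, payoff=0.0000, prob=0.383744
Price = Σ prob·payoff / R^6 = 11.790760 / 2.081952 = 5.6633

price = 5.6633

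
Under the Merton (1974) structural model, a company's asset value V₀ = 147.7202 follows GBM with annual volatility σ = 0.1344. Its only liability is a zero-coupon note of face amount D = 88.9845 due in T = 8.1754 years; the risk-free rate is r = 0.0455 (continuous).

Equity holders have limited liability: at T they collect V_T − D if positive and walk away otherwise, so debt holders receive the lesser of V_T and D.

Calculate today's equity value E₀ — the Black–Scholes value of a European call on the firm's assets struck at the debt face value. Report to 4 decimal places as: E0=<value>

Apply the equity-as-call identities (strike 88.9845, horizon 8.1754 years):
d₁ = [ln(V₀/D) + (r + σ²/2)T] / (σ√T)
   = [ln(147.7202/88.9845) + (0.0455 + 0.5·0.1344²)·8.1754] / (0.1344·√8.1754)
   = [0.506858 + 0.445818] / 0.384285 = 2.479085
d₂ = d₁ − σ√T = 2.479085 − 0.384285 = 2.094800
N(d₁) = 0.993414,  N(d₂) = 0.981906,  e^(−rT) = 0.689368
E₀ = V₀·N(d₁) − D·e^(−rT)·N(d₂)
   = 147.7202·0.993414 − 88.9845·0.689368·0.981906 = 86.514254

E0=86.5143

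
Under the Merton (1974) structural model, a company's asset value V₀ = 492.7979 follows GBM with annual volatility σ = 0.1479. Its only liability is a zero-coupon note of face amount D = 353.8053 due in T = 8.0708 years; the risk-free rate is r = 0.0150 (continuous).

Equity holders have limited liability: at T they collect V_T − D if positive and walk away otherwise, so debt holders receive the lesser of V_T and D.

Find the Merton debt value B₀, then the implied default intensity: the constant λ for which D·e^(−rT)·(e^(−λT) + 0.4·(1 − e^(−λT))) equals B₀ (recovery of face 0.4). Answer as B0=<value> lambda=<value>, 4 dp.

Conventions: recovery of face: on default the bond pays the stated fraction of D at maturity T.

Equity is a call on the firm's assets struck at D = 353.8053:
d₁ = [ln(V₀/D) + (r + σ²/2)T] / (σ√T)
   = [ln(492.7979/353.8053) + (0.0150 + 0.5·0.1479²)·8.0708] / (0.1479·√8.0708)
   = [0.331352 + 0.209334] / 0.420171 = 1.286823
d₂ = d₁ − σ√T = 1.286823 − 0.420171 = 0.866652
N(d₁) = 0.900922,  N(d₂) = 0.806934,  e^(−rT) = 0.885979
E₀ = V₀·N(d₁) − D·e^(−rT)·N(d₂)
   = 492.7979·0.900922 − 353.8053·0.885979·0.806934 = 191.027797
B₀ = V₀ − E₀ = 492.7979 − 191.027797 = 301.770103
e^(−λT) = (B₀·e^(rT)/D − 0.4)/(1 − 0.4) = (301.7701·1.128695/353.8053 − 0.4)/0.6 = 0.93782395
λ = −ln(0.93782395)/8.0708 = 0.007954

B0=301.7701 lambda=0.0080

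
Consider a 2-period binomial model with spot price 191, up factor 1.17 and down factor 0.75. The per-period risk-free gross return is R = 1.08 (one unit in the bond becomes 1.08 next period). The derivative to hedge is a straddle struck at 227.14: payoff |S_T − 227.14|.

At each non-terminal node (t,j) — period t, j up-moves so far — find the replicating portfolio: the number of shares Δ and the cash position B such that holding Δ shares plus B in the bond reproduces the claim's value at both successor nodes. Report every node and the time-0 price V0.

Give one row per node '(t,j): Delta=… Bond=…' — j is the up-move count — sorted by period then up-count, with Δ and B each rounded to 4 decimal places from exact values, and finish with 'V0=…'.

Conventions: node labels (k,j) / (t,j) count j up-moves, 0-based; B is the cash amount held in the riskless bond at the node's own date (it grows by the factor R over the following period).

(0,0): Delta=-0.3775 Bond=112.1692
(1,0): Delta=-1.0000 Bond=210.3148
(1,1): Delta=-0.2687 Bond=96.8231
V0=40.0653

No-arbitrage ⇒ martingale measure with p* = (R−d)/(u−d) = 0.7857.
Expiry values: V(2,0)=119.7025, V(2,1)=59.5375, V(2,2)=34.3199
(1,0): S=143.2500. Δ = (V_up−V_dn)/(S_up−S_dn) = (59.5375−119.7025)/(167.6025−107.4375) = -1.0000. V = [p*·59.5375 + (1−p*)·119.7025]/1.08 = 67.0648. B = V − Δ·S = 210.3148.
(1,1): S=223.4700. Δ = (V_up−V_dn)/(S_up−S_dn) = (34.3199−59.5375)/(261.4599−167.6025) = -0.2687. V = [p*·34.3199 + (1−p*)·59.5375]/1.08 = 36.7812. B = V − Δ·S = 96.8231.
(0,0): S=191.0000. Δ = (V_up−V_dn)/(S_up−S_dn) = (36.7812−67.0648)/(223.4700−143.2500) = -0.3775. V = [p*·36.7812 + (1−p*)·67.0648]/1.08 = 40.0653. B = V − Δ·S = 112.1692.
As a check, the time-0 holding Δ(0,0)·S0 + B(0,0) comes to 40.0653 — exactly V0.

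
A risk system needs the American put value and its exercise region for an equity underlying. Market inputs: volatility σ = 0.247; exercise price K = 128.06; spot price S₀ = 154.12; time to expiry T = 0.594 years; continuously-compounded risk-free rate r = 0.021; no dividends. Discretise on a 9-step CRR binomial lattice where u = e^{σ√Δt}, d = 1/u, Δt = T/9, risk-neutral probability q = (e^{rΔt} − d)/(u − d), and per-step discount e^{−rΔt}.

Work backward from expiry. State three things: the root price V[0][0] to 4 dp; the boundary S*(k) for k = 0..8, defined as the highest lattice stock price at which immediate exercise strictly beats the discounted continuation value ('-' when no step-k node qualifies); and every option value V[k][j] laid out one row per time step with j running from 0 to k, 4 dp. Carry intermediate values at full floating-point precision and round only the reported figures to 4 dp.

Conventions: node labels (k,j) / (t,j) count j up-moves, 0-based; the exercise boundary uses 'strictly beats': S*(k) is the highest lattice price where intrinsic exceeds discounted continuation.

price = 1.9352
boundary = - - - - - - 105.3195 112.2192 119.5709
tree:
1.9352
3.1225 0.7296
4.9389 1.2787 0.1715
7.6251 2.2129 0.3296 0.0108
11.4274 3.7683 0.6326 0.0214 0.0000
16.5016 6.2840 1.2130 0.0424 0.0000 0.0000
22.7405 10.1845 2.3232 0.0841 0.0000 0.0000 0.0000
29.2159 15.8408 4.4440 0.1667 0.0000 0.0000 0.0000 0.0000
35.2933 22.7405 8.4891 0.3306 0.0000 0.0000 0.0000 0.0000 0.0000
40.9970 29.2159 15.8408 0.6557 0.0000 0.0000 0.0000 0.0000 0.0000 0.0000

Δt=0.06600, u=1.06551, d=0.93852, q=0.49506, disc=e^(-rΔt)=0.99861
k=9 terminal: V=max(K-S,0) → 40.9970 29.2159 15.8408 0.6557 0.0000 0.0000 0.0000 0.0000 0.0000 0.0000
k=8: j=0 S=92.7667 intr=35.2933 cont=35.1159 V=35.2933[EX]; j=1 S=105.3195 intr=22.7405 cont=22.5631 V=22.7405[EX]; j=2 S=119.5709 intr=8.4891 cont=8.3117 V=8.4891[EX]; j=3 S=135.7508 intr=0.0000 cont=0.3306 V=0.3306[hold]; j=4 S=154.1200 intr=0.0000 cont=0.0000 V=0.0000[hold]; j=5 S=174.9749 intr=0.0000 cont=0.0000 V=0.0000[hold]; j=6 S=198.6518 intr=0.0000 cont=0.0000 V=0.0000[hold]; j=7 S=225.5325 intr=0.0000 cont=0.0000 V=0.0000[hold]; j=8 S=256.0506 intr=0.0000 cont=0.0000 V=0.0000[hold]  S*(8)=119.5709
k=7: j=0 S=98.8441 intr=29.2159 cont=29.0386 V=29.2159[EX]; j=1 S=112.2192 intr=15.8408 cont=15.6634 V=15.8408[EX]; j=2 S=127.4043 intr=0.6557 cont=4.4440 V=4.4440[hold]; j=3 S=144.6441 intr=0.0000 cont=0.1667 V=0.1667[hold]; j=4 S=164.2167 intr=0.0000 cont=0.0000 V=0.0000[hold]; j=5 S=186.4378 intr=0.0000 cont=0.0000 V=0.0000[hold]; j=6 S=211.6658 intr=0.0000 cont=0.0000 V=0.0000[hold]; j=7 S=240.3076 intr=0.0000 cont=0.0000 V=0.0000[hold]  S*(7)=112.2192
k=6: j=0 S=105.3195 intr=22.7405 cont=22.5631 V=22.7405[EX]; j=1 S=119.5709 intr=8.4891 cont=10.1845 V=10.1845[hold]; j=2 S=135.7508 intr=0.0000 cont=2.3232 V=2.3232[hold]; j=3 S=154.1200 intr=0.0000 cont=0.0841 V=0.0841[hold]; j=4 S=174.9749 intr=0.0000 cont=0.0000 V=0.0000[hold]; j=5 S=198.6518 intr=0.0000 cont=0.0000 V=0.0000[hold]; j=6 S=225.5325 intr=0.0000 cont=0.0000 V=0.0000[hold]  S*(6)=105.3195
k=5: j=0 S=112.2192 intr=15.8408 cont=16.5016 V=16.5016[hold]; j=1 S=127.4043 intr=0.6557 cont=6.2840 V=6.2840[hold]; j=2 S=144.6441 intr=0.0000 cont=1.2130 V=1.2130[hold]; j=3 S=164.2167 intr=0.0000 cont=0.0424 V=0.0424[hold]; j=4 S=186.4378 intr=0.0000 cont=0.0000 V=0.0000[hold]; j=5 S=211.6658 intr=0.0000 cont=0.0000 V=0.0000[hold]  S*(5)=-
k=4: j=0 S=119.5709 intr=8.4891 cont=11.4274 V=11.4274[hold]; j=1 S=135.7508 intr=0.0000 cont=3.7683 V=3.7683[hold]; j=2 S=154.1200 intr=0.0000 cont=0.6326 V=0.6326[hold]; j=3 S=174.9749 intr=0.0000 cont=0.0214 V=0.0214[hold]; j=4 S=198.6518 intr=0.0000 cont=0.0000 V=0.0000[hold]  S*(4)=-
k=3: j=0 S=127.4043 intr=0.6557 cont=7.6251 V=7.6251[hold]; j=1 S=144.6441 intr=0.0000 cont=2.2129 V=2.2129[hold]; j=2 S=164.2167 intr=0.0000 cont=0.3296 V=0.3296[hold]; j=3 S=186.4378 intr=0.0000 cont=0.0108 V=0.0108[hold]  S*(3)=-
k=2: j=0 S=135.7508 intr=0.0000 cont=4.9389 V=4.9389[hold]; j=1 S=154.1200 intr=0.0000 cont=1.2787 V=1.2787[hold]; j=2 S=174.9749 intr=0.0000 cont=0.1715 V=0.1715[hold]  S*(2)=-
k=1: j=0 S=144.6441 intr=0.0000 cont=3.1225 V=3.1225[hold]; j=1 S=164.2167 intr=0.0000 cont=0.7296 V=0.7296[hold]  S*(1)=-
k=0: j=0 S=154.1200 intr=0.0000 cont=1.9352 V=1.9352[hold]  S*(0)=-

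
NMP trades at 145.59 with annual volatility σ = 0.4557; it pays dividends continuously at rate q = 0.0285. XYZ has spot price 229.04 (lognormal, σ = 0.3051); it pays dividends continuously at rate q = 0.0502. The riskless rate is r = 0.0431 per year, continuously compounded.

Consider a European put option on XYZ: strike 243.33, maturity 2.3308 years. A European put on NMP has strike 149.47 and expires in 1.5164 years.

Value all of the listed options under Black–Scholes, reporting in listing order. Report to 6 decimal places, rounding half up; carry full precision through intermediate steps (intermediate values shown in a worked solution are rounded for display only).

[XYZ put K=243.33]
σ√T = 0.3051·√2.3308 = 0.465795
d₁ = (ln(S/K) + (r−q+σ²/2)T) / (σ√T) = (ln(229.04/243.33) + (0.0431−0.0502+0.3051²/2)·2.3308) / 0.465795 = (-0.060522 + 0.091934) / 0.465795 = 0.067437
d₂ = d₁ − σ√T = 0.067437 − 0.465795 = -0.398358
e^{−rT} = 0.904424
e^{−qT} = 0.889580
N(−d₁) = 0.473117,  N(−d₂) = 0.654817
price = K·e^{−rT}·N(−d₂) − S·e^{−qT}·N(−d₁) = 144.107740 − 96.397246 = 47.710494
[NMP put K=149.47]
σ√T = 0.4557·√1.5164 = 0.561159
d₁ = (ln(S/K) + (r−q+σ²/2)T) / (σ√T) = (ln(145.59/149.47) + (0.0431−0.0285+0.4557²/2)·1.5164) / 0.561159 = (-0.026301 + 0.179589) / 0.561159 = 0.273163
d₂ = d₁ − σ√T = 0.273163 − 0.561159 = -0.287996
e^{−rT} = 0.936733
e^{−qT} = 0.957703
N(−d₁) = 0.392364,  N(−d₂) = 0.613325
price = K·e^{−rT}·N(−d₂) − S·e^{−qT}·N(−d₁) = 85.873792 − 54.708091 = 31.165701

price(XYZ put K=243.33) = 47.710494
price(NMP put K=149.47) = 31.165701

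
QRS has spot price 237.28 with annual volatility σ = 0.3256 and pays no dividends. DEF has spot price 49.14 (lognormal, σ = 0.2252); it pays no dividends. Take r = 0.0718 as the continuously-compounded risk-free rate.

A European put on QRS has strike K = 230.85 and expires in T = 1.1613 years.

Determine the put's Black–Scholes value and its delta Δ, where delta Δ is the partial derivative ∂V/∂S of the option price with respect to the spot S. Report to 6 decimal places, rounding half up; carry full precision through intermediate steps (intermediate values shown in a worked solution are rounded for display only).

σ√T = 0.3256·√1.1613 = 0.350878
d₁ = (ln(S/K) + (r+σ²/2)T) / (σ√T) = (ln(237.28/230.85) + (0.0718+0.3256²/2)·1.1613) / 0.350878 = (0.027473 + 0.144939) / 0.350878 = 0.491372
d₂ = d₁ − σ√T = 0.491372 − 0.350878 = 0.140494
e^{−rT} = 0.920000
N(−d₁) = 0.311582,  N(−d₂) = 0.444135
Put price V = K·e^{−rT}·N(−d₂) − S·N(−d₁) = 94.326286 − 73.932083 = 20.394203
Δ = −N(−d₁) = -0.311582

price = 20.394203
Δ = -0.311582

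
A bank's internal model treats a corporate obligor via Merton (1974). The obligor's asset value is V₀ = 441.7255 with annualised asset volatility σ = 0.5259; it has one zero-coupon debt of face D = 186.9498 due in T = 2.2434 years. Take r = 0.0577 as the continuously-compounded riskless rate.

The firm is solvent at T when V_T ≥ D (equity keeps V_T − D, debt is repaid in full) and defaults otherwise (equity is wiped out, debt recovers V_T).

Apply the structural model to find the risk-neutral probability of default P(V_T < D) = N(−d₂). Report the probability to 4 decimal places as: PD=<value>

Work the structural quantities from V₀ = 441.7255 against face 186.9498:
d₁ = [ln(V₀/D) + (r + σ²/2)T] / (σ√T)
   = [ln(441.7255/186.9498) + (0.0577 + 0.5·0.5259²)·2.2434] / (0.5259·√2.2434)
   = [0.859849 + 0.439674] / 0.787692 = 1.649784
d₂ = d₁ − σ√T = 1.649784 − 0.787692 = 0.862092
risk-neutral PD = N(−d₂) = N(-0.862092) = 0.194318

PD=0.1943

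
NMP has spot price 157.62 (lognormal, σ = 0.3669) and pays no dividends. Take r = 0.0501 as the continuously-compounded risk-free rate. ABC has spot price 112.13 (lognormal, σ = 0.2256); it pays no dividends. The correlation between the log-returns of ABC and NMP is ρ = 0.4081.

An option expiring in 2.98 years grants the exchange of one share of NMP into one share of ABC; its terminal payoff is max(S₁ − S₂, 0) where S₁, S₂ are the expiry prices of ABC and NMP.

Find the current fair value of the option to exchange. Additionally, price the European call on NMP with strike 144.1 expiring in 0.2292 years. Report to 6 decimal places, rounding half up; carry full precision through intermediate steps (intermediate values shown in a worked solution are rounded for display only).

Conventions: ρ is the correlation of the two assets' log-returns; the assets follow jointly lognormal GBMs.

σ_eff = √(σ₁² + σ₂² − 2ρσ₁σ₂) = √(0.2256² + 0.3669² − 2·0.4081·0.2256·0.3669) = 0.343441
d₁ = (ln(S₁/S₂) + (q₂ − q₁ + σ_eff²/2)T) / (σ_eff√T) = (ln(112.13/157.62) + (0.0 − 0.0 + 0.058976)·2.98) / 0.592872 = -0.277935
d₂ = d₁ − σ_eff√T = -0.277935 − 0.592872 = -0.870807
N(d₁) = 0.390531,  N(d₂) = 0.191930
V = S₁·e^{−q₁T}·N(d₁) − S₂·e^{−q₂T}·N(d₂) = 43.790256 − 30.251987 = 13.538269
[vanilla: NMP call K=144.1]
σ√T = 0.3669·√0.2292 = 0.175653
d₁ = (ln(S/K) + (r+σ²/2)T) / (σ√T) = (ln(157.62/144.1) + (0.0501+0.3669²/2)·0.2292) / 0.175653 = (0.089680 + 0.026910) / 0.175653 = 0.663749
d₂ = d₁ − σ√T = 0.663749 − 0.175653 = 0.488097
e^{−rT} = 0.988583
N(d₁) = 0.746575,  N(d₂) = 0.687259
price = S·N(d₁) − K·e^{−rT}·N(d₂) = 117.675099 − 97.903373 = 19.771726

exchange price = 13.538269
price(NMP call K=144.1) = 19.771726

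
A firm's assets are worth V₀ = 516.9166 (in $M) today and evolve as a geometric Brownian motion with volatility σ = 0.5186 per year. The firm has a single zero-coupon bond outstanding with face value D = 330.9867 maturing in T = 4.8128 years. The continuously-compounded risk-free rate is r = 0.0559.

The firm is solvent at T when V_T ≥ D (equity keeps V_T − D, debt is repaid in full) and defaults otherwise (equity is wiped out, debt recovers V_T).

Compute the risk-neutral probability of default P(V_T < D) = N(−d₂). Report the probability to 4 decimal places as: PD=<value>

PD=0.4763

Apply the equity-as-call identities (strike 330.9867, horizon 4.8128 years):
d₁ = [ln(V₀/D) + (r + σ²/2)T] / (σ√T)
   = [ln(516.9166/330.9867) + (0.0559 + 0.5·0.5186²)·4.8128] / (0.5186·√4.8128)
   = [0.445803 + 0.916227] / 1.137710 = 1.197169
d₂ = d₁ − σ√T = 1.197169 − 1.137710 = 0.059459
risk-neutral PD = N(−d₂) = N(-0.059459) = 0.476293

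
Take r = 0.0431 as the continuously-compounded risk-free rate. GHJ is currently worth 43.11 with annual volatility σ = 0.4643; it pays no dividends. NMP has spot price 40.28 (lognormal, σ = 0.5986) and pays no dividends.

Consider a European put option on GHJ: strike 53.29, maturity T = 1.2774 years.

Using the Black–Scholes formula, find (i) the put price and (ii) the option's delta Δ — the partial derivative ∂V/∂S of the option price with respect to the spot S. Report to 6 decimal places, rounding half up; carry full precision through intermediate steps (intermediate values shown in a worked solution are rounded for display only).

price = 13.762205
Δ = -0.514632

σ√T = 0.4643·√1.2774 = 0.524762
d₁ = (ln(S/K) + (r+σ²/2)T) / (σ√T) = (ln(43.11/53.29) + (0.0431+0.4643²/2)·1.2774) / 0.524762 = (-0.211994 + 0.192743) / 0.524762 = -0.036684
d₂ = d₁ − σ√T = -0.036684 − 0.524762 = -0.561446
e^{−rT} = 0.946432
N(−d₁) = 0.514632,  N(−d₂) = 0.712753
Put price V = K·e^{−rT}·N(−d₂) − S·N(−d₁) = 35.947969 − 22.185764 = 13.762205
Δ = −N(−d₁) = -0.514632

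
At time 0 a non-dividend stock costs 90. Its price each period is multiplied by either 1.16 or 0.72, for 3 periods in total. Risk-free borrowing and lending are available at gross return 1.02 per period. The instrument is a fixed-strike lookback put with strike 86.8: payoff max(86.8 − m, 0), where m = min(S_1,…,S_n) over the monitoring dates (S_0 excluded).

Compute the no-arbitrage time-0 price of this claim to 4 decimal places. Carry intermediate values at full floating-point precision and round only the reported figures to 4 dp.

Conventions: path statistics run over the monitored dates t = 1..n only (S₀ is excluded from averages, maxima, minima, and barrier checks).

Under the martingale measure an up-move has probability p* = 0.6818; value the claim as the probability-weighted average of per-path payoffs, discounted 3 periods at R = 1.02.
Enumerate all 2^3 = 8 price paths (U = up ×1.16, D = down ×0.72); each path with k up-moves has probability p*^k·(1−p*)^(3−k).
DDD: m=33.5923, payoff=53.2077, prob=0.032213
UDD: m=54.1210, payoff=32.6790, prob=0.069027
DUD: m=54.1210, payoff=32.6790, prob=0.069027
UUD: m=87.1949, payoff=0.0000, prob=0.147915
DDU: m=46.6560, payoff=40.1440, prob=0.069027
UDU: m=75.1680, payoff=11.6320, prob=0.147915
DUU: m=64.8000, payoff=22.0000, prob=0.147915
UUU: m=104.4000, payoff=0.0000, prob=0.316961
Price = Σ prob·payoff / R^3 = 13.971137 / 1.061208 = 13.1653

price = 13.1653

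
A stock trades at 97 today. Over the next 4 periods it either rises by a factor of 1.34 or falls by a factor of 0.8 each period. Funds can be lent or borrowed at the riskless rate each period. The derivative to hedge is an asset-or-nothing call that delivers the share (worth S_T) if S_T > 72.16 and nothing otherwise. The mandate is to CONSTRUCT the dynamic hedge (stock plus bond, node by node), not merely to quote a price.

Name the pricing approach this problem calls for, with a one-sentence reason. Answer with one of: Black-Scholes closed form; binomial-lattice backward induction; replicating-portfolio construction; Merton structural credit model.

Key observation: what is demanded is not a single number but the (Δ, B) position at each node of the 1.34/0.8 tree starting at 97; constructing those positions is the replicating-portfolio method.

framework: replicating-portfolio construction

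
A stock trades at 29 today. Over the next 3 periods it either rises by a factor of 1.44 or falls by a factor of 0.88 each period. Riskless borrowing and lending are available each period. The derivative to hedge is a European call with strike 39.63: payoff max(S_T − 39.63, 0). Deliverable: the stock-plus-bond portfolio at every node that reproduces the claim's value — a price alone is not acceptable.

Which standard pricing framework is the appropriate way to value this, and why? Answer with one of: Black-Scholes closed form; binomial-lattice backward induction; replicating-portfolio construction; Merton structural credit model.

framework: replicating-portfolio construction

Key observation: the mandate to exhibit the hedge at every date and state singles out the replicating-portfolio construction on the 3-period tree with factors 1.44 and 0.88 from 29.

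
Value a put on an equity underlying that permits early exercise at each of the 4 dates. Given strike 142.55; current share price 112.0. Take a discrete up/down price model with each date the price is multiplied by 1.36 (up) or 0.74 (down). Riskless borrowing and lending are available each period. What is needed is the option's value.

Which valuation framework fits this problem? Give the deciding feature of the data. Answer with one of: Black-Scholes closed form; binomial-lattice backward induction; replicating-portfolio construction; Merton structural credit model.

framework: binomial-lattice backward induction

Key observation: the put (strike 142.55 on spot 112) is American-style on a 4-step discrete price model, so the early-exercise decision at every node requires stepwise backward valuation — a closed form cannot price the exercise right.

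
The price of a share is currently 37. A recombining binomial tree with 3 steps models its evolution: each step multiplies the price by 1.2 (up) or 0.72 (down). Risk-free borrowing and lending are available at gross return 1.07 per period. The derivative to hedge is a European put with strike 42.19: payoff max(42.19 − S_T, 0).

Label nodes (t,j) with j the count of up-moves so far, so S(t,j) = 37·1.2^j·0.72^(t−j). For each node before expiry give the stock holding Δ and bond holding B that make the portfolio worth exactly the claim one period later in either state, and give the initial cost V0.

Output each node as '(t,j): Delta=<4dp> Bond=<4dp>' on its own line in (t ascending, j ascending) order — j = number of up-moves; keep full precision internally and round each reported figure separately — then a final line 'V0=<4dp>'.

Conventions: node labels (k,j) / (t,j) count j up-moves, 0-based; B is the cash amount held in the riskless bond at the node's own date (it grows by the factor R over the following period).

(0,0): Delta=-0.4314 Bond=20.2826
(1,0): Delta=-1.0000 Bond=36.8504
(1,1): Delta=-0.3047 Bond=16.0759
(2,0): Delta=-1.0000 Bond=39.4299
(2,1): Delta=-1.0000 Bond=39.4299
(2,2): Delta=-0.1497 Bond=8.9449
V0=4.3215

The replicating-portfolio and risk-neutral prices coincide; use p* = (1.07−0.72)/(1.2−0.72) = 0.7292 for the latter.
Expiry values: V(3,0)=28.3798, V(3,1)=19.1730, V(3,2)=3.8284, V(3,3)=0.0000
(2,0): S=19.1808. Δ = (V_up−V_dn)/(S_up−S_dn) = (19.1730−28.3798)/(23.0170−13.8102) = -1.0000. V = [p*·19.1730 + (1−p*)·28.3798]/1.07 = 20.2491. B = V − Δ·S = 39.4299.
(2,1): S=31.9680. Δ = (V_up−V_dn)/(S_up−S_dn) = (3.8284−19.1730)/(38.3616−23.0170) = -1.0000. V = [p*·3.8284 + (1−p*)·19.1730]/1.07 = 7.4619. B = V − Δ·S = 39.4299.
(2,2): S=53.2800. Δ = (V_up−V_dn)/(S_up−S_dn) = (0.0000−3.8284)/(63.9360−38.3616) = -0.1497. V = [p*·0.0000 + (1−p*)·3.8284]/1.07 = 0.9690. B = V − Δ·S = 8.9449.
(1,0): S=26.6400. Δ = (V_up−V_dn)/(S_up−S_dn) = (7.4619−20.2491)/(31.9680−19.1808) = -1.0000. V = [p*·7.4619 + (1−p*)·20.2491]/1.07 = 10.2104. B = V − Δ·S = 36.8504.
(1,1): S=44.4000. Δ = (V_up−V_dn)/(S_up−S_dn) = (0.9690−7.4619)/(53.2800−31.9680) = -0.3047. V = [p*·0.9690 + (1−p*)·7.4619]/1.07 = 2.5491. B = V − Δ·S = 16.0759.
(0,0): S=37.0000. Δ = (V_up−V_dn)/(S_up−S_dn) = (2.5491−10.2104)/(44.4000−26.6400) = -0.4314. V = [p*·2.5491 + (1−p*)·10.2104]/1.07 = 4.3215. B = V − Δ·S = 20.2826.
Check: Δ(0,0)·S0 + B(0,0) = 4.3215 = V0.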